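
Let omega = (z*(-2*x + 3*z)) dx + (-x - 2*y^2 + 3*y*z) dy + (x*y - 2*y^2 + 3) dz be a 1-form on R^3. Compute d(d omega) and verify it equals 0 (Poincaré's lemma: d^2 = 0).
d(d omega) = 0

Step 1: d omega = sum_{i<j} (∂f_j/∂x_i - ∂f_i/∂x_j) dx_i ∧ dx_j:
  coeff of dx ∧ dy: -1
  coeff of dx ∧ dz: 2*x + y - 6*z
  coeff of dy ∧ dz: x - 7*y
Step 2: Apply d again to each 2-form coefficient. The only possible 3-form in R^3 is dx ∧ dy ∧ dz, with coefficient
  ∂(coeff of dy∧dz)/∂x - ∂(coeff of dx∧dz)/∂y + ∂(coeff of dx∧dy)/∂z
  = ∂/∂x (x - 7*y) - ∂/∂y (2*x + y - 6*z) + ∂/∂z (-1).
Each of these terms simplifies to sums of mixed partials that cancel in pairs. The result is 0 (by equality of mixed partials for smooth functions — Schwarz / Clairaut).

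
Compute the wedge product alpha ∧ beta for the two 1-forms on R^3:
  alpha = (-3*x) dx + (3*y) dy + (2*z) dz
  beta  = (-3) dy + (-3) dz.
alpha ∧ beta = (9*x) dx ∧ dy + (9*x) dx ∧ dz + (-9*y + 6*z) dy ∧ dz

Distribute the wedge, using dx_i ∧ dx_j = -dx_j ∧ dx_i and dx_i ∧ dx_i = 0. For each pair (i, j) with i < j, the coefficient of dx_i ∧ dx_j in alpha ∧ beta is (alpha_i * beta_j - alpha_j * beta_i). Collecting: alpha ∧ beta = (9*x) dx ∧ dy + (9*x) dx ∧ dz + (-9*y + 6*z) dy ∧ dz.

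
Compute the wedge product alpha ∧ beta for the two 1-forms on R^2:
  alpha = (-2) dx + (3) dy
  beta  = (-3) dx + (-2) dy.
alpha ∧ beta = (13) dx ∧ dy

Distribute the wedge, using dx_i ∧ dx_j = -dx_j ∧ dx_i and dx_i ∧ dx_i = 0. For each pair (i, j) with i < j, the coefficient of dx_i ∧ dx_j in alpha ∧ beta is (alpha_i * beta_j - alpha_j * beta_i). Collecting: alpha ∧ beta = (13) dx ∧ dy.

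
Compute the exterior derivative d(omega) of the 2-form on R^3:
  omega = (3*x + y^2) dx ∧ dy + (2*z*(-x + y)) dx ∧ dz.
d(omega) = (-2*z) dx ∧ dy ∧ dz

For a 2-form omega = sum_{i<j} g_{ij} dx_i ∧ dx_j, the exterior derivative is
  d(omega) = sum_{i<j} d(g_{ij}) ∧ dx_i ∧ dx_j = sum_{i<j, k} (∂g_{ij}/∂x_k) dx_k ∧ dx_i ∧ dx_j.
Expand each term, using dx_k ∧ dx_i ∧ dx_j = sgn(permutation) dx_{(a)} ∧ dx_{(b)} ∧ dx_{(c)} with (a < b < c) sorted:
  d(2*z*(-x + y)) includes (∂/∂y)(2*z*(-x + y)) dy = (2*z) dy, which multiplied by dx ∧ dz gives (-2*z) dx ∧ dy ∧ dz
Collecting like 3-forms: d(omega) = (-2*z) dx ∧ dy ∧ dz.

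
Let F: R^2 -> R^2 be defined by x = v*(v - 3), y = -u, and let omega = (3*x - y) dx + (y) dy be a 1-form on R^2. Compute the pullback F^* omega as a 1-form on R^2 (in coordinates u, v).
F^* omega = (u) du + (2*u*v - 3*u + 6*v^3 - 27*v^2 + 27*v) dv

Using F^*(f dg) = (f ∘ F) d(g ∘ F), substitute each coordinate x_i by F_i(u, v) in f_i, and replace dx_i by d F_i = (∂F_i/∂u) du + (∂F_i/∂v) dv.
  For the x component: f_1(F) = u + 3*v^2 - 9*v; d F_1 = (0) du + (2*v - 3) dv
  For the y component: f_2(F) = -u; d F_2 = (-1) du + (0) dv
Combining and collecting du, dv coefficients:
  coeff of du: u
  coeff of dv: 2*u*v - 3*u + 6*v^3 - 27*v^2 + 27*v
F^* omega = (u) du + (2*u*v - 3*u + 6*v^3 - 27*v^2 + 27*v) dv.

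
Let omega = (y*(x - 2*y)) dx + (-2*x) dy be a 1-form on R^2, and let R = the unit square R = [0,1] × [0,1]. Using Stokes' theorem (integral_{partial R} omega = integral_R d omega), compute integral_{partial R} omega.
integral_(partial R) omega = -1/2

Stokes: integral_partial_R omega = integral_R d omega with d omega = (∂Q/∂x - ∂P/∂y) dx ∧ dy.
  ∂Q/∂x = -2
  ∂P/∂y = x - 4*y
  integrand = ∂Q/∂x - ∂P/∂y = -x + 4*y - 2.
Integrating over R: integral_0^1 integral_0^1 (-x + 4*y - 2) dx dy = -1/2.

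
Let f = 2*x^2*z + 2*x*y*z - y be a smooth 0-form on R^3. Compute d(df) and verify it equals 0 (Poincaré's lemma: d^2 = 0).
d(df) = 0

Step 1: df = sum_i (∂f/∂x_i) dx_i = (2*z*(2*x + y)) dx + (2*x*z - 1) dy + (2*x*(x + y)) dz.
Step 2: Apply d again. Using the 1-form formula, the coefficient of dx ∧ dy in d(df) is ∂^2 f/∂x ∂y - ∂^2 f/∂y ∂x = (2*z) - (2*z) = 0 (equality of mixed partials for smooth f).
Similarly for dx ∧ dz and dy ∧ dz — all coefficients vanish. So d(df) = 0.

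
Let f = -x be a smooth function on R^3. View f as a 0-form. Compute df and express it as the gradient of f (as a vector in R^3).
df = (-1) dx + (0) dy + (0) dz; grad f = (-1, 0, 0)

For a 0-form f, d f = (∂f/∂x) dx + (∂f/∂y) dy + (∂f/∂z) dz. The components of the vector representation are exactly the entries of grad f in Cartesian coordinates:
  ∂f/∂x = -1
  ∂f/∂y = 0
  ∂f/∂z = 0.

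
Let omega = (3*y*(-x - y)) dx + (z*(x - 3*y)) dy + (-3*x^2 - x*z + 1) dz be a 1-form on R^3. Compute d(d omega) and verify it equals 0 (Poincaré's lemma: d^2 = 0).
d(d omega) = 0

Step 1: d omega = sum_{i<j} (∂f_j/∂x_i - ∂f_i/∂x_j) dx_i ∧ dx_j:
  coeff of dx ∧ dy: 3*x + 6*y + z
  coeff of dx ∧ dz: -6*x - z
  coeff of dy ∧ dz: -x + 3*y
Step 2: Apply d again to each 2-form coefficient. The only possible 3-form in R^3 is dx ∧ dy ∧ dz, with coefficient
  ∂(coeff of dy∧dz)/∂x - ∂(coeff of dx∧dz)/∂y + ∂(coeff of dx∧dy)/∂z
  = ∂/∂x (-x + 3*y) - ∂/∂y (-6*x - z) + ∂/∂z (3*x + 6*y + z).
Each of these terms simplifies to sums of mixed partials that cancel in pairs. The result is 0 (by equality of mixed partials for smooth functions — Schwarz / Clairaut).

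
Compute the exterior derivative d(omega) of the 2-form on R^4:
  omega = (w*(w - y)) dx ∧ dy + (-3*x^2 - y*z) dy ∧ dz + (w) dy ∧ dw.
d(omega) = (2*w - y) dx ∧ dy ∧ dw + (-6*x) dx ∧ dy ∧ dz

For a 2-form omega = sum_{i<j} g_{ij} dx_i ∧ dx_j, the exterior derivative is
  d(omega) = sum_{i<j} d(g_{ij}) ∧ dx_i ∧ dx_j = sum_{i<j, k} (∂g_{ij}/∂x_k) dx_k ∧ dx_i ∧ dx_j.
Expand each term, using dx_k ∧ dx_i ∧ dx_j = sgn(permutation) dx_{(a)} ∧ dx_{(b)} ∧ dx_{(c)} with (a < b < c) sorted:
  d(w*(w - y)) includes (∂/∂w)(w*(w - y)) dw = (2*w - y) dw, which multiplied by dx ∧ dy gives (2*w - y) dx ∧ dy ∧ dw
  d(-3*x^2 - y*z) includes (∂/∂x)(-3*x^2 - y*z) dx = (-6*x) dx, which multiplied by dy ∧ dz gives (-6*x) dx ∧ dy ∧ dz
Collecting like 3-forms: d(omega) = (2*w - y) dx ∧ dy ∧ dw + (-6*x) dx ∧ dy ∧ dz.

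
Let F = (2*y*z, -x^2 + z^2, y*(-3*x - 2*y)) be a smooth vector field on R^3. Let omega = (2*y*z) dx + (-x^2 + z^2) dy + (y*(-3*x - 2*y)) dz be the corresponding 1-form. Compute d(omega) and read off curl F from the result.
d(omega) = (-3*x - 4*y - 2*z) dy ∧ dz + (5*y) dz ∧ dx + (-2*x - 2*z) dx ∧ dy; curl F = (-3*x - 4*y - 2*z, 5*y, -2*x - 2*z)

d omega = sum_{i<j} (∂f_j/∂x_i - ∂f_i/∂x_j) dx_i ∧ dx_j. Under the identification (dy ∧ dz, dz ∧ dx, dx ∧ dy) ↔ (e_x, e_y, e_z), the coefficients are exactly the components of curl F. Compute:
  ∂R/∂y - ∂Q/∂z = (-3*x - 4*y) - (2*z) = -3*x - 4*y - 2*z
  ∂P/∂z - ∂R/∂x = (2*y) - (-3*y) = 5*y
  ∂Q/∂x - ∂P/∂y = (-2*x) - (2*z) = -2*x - 2*z.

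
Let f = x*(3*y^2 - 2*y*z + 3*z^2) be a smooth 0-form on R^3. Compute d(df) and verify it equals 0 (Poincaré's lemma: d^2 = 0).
d(df) = 0

Step 1: df = sum_i (∂f/∂x_i) dx_i = (3*y^2 - 2*y*z + 3*z^2) dx + (2*x*(3*y - z)) dy + (2*x*(-y + 3*z)) dz.
Step 2: Apply d again. Using the 1-form formula, the coefficient of dx ∧ dy in d(df) is ∂^2 f/∂x ∂y - ∂^2 f/∂y ∂x = (6*y - 2*z) - (6*y - 2*z) = 0 (equality of mixed partials for smooth f).
Similarly for dx ∧ dz and dy ∧ dz — all coefficients vanish. So d(df) = 0.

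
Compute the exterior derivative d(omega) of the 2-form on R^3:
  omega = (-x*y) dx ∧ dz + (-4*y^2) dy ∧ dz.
d(omega) = (x) dx ∧ dy ∧ dz

For a 2-form omega = sum_{i<j} g_{ij} dx_i ∧ dx_j, the exterior derivative is
  d(omega) = sum_{i<j} d(g_{ij}) ∧ dx_i ∧ dx_j = sum_{i<j, k} (∂g_{ij}/∂x_k) dx_k ∧ dx_i ∧ dx_j.
Expand each term, using dx_k ∧ dx_i ∧ dx_j = sgn(permutation) dx_{(a)} ∧ dx_{(b)} ∧ dx_{(c)} with (a < b < c) sorted:
  d(-x*y) includes (∂/∂y)(-x*y) dy = (-x) dy, which multiplied by dx ∧ dz gives (x) dx ∧ dy ∧ dz
Collecting like 3-forms: d(omega) = (x) dx ∧ dy ∧ dz.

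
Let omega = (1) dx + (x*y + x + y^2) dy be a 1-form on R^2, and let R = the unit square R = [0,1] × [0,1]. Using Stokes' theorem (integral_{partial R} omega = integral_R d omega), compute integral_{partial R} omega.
integral_(partial R) omega = 3/2

Stokes: integral_partial_R omega = integral_R d omega with d omega = (∂Q/∂x - ∂P/∂y) dx ∧ dy.
  ∂Q/∂x = y + 1
  ∂P/∂y = 0
  integrand = ∂Q/∂x - ∂P/∂y = y + 1.
Integrating over R: integral_0^1 integral_0^1 (y + 1) dx dy = 3/2.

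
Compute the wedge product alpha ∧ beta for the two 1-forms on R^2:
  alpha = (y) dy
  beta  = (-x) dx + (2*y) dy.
alpha ∧ beta = (x*y) dx ∧ dy

Distribute the wedge, using dx_i ∧ dx_j = -dx_j ∧ dx_i and dx_i ∧ dx_i = 0. For each pair (i, j) with i < j, the coefficient of dx_i ∧ dx_j in alpha ∧ beta is (alpha_i * beta_j - alpha_j * beta_i). Collecting: alpha ∧ beta = (x*y) dx ∧ dy.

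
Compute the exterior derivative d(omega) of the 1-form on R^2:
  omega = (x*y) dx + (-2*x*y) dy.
d(omega) = (-x - 2*y) dx ∧ dy

For a 1-form omega = sum_i f_i dx_i, the exterior derivative is
  d(omega) = sum_{i < j} (∂f_j/∂x_i - ∂f_i/∂x_j) dx_i ∧ dx_j.
  coefficient of dx ∧ dy: ∂f_2/∂x - ∂f_1/∂y = ∂(-2*x*y)/∂x - ∂(x*y)/∂y = -x - 2*y
Assembling: d(omega) = (-x - 2*y) dx ∧ dy.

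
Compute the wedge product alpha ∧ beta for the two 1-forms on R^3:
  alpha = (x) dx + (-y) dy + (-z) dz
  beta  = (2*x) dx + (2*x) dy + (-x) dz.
alpha ∧ beta = (2*x*(x + y)) dx ∧ dy + (x*(-x + 2*z)) dx ∧ dz + (x*(y + 2*z)) dy ∧ dz

Distribute the wedge, using dx_i ∧ dx_j = -dx_j ∧ dx_i and dx_i ∧ dx_i = 0. For each pair (i, j) with i < j, the coefficient of dx_i ∧ dx_j in alpha ∧ beta is (alpha_i * beta_j - alpha_j * beta_i). Collecting: alpha ∧ beta = (2*x*(x + y)) dx ∧ dy + (x*(-x + 2*z)) dx ∧ dz + (x*(y + 2*z)) dy ∧ dz.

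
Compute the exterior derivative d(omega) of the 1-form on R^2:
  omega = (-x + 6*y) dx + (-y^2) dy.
d(omega) = (-6) dx ∧ dy

For a 1-form omega = sum_i f_i dx_i, the exterior derivative is
  d(omega) = sum_{i < j} (∂f_j/∂x_i - ∂f_i/∂x_j) dx_i ∧ dx_j.
  coefficient of dx ∧ dy: ∂f_2/∂x - ∂f_1/∂y = ∂(-y^2)/∂x - ∂(-x + 6*y)/∂y = -6
Assembling: d(omega) = (-6) dx ∧ dy.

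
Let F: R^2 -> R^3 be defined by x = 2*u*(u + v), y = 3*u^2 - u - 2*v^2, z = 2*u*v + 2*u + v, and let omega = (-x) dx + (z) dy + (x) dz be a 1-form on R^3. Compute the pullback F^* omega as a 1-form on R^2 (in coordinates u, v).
F^* omega = (-8*u^3 + 4*u^2*v + 16*u^2 + 8*u*v - 2*u - v) du + (2*u^2 - 8*u*v^2 - 6*u*v - 4*v^2) dv

Using F^*(f dg) = (f ∘ F) d(g ∘ F), substitute each coordinate x_i by F_i(u, v) in f_i, and replace dx_i by d F_i = (∂F_i/∂u) du + (∂F_i/∂v) dv.
  For the x component: f_1(F) = 2*u*(-u - v); d F_1 = (4*u + 2*v) du + (2*u) dv
  For the y component: f_2(F) = 2*u*v + 2*u + v; d F_2 = (6*u - 1) du + (-4*v) dv
  For the z component: f_3(F) = 2*u*(u + v); d F_3 = (2*v + 2) du + (2*u + 1) dv
Combining and collecting du, dv coefficients:
  coeff of du: -8*u^3 + 4*u^2*v + 16*u^2 + 8*u*v - 2*u - v
  coeff of dv: 2*u^2 - 8*u*v^2 - 6*u*v - 4*v^2
F^* omega = (-8*u^3 + 4*u^2*v + 16*u^2 + 8*u*v - 2*u - v) du + (2*u^2 - 8*u*v^2 - 6*u*v - 4*v^2) dv.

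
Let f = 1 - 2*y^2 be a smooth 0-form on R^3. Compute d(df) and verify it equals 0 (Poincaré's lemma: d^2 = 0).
d(df) = 0

Step 1: df = sum_i (∂f/∂x_i) dx_i = (0) dx + (-4*y) dy + (0) dz.
Step 2: Apply d again. Using the 1-form formula, the coefficient of dx ∧ dy in d(df) is ∂^2 f/∂x ∂y - ∂^2 f/∂y ∂x = (0) - (0) = 0 (equality of mixed partials for smooth f).
Similarly for dx ∧ dz and dy ∧ dz — all coefficients vanish. So d(df) = 0.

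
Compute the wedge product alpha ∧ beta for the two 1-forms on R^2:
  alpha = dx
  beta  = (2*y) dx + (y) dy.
alpha ∧ beta = (y) dx ∧ dy

Distribute the wedge, using dx_i ∧ dx_j = -dx_j ∧ dx_i and dx_i ∧ dx_i = 0. For each pair (i, j) with i < j, the coefficient of dx_i ∧ dx_j in alpha ∧ beta is (alpha_i * beta_j - alpha_j * beta_i). Collecting: alpha ∧ beta = (y) dx ∧ dy.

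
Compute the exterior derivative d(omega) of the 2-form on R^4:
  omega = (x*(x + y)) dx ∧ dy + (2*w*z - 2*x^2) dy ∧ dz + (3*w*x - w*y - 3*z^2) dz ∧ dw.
d(omega) = (-4*x) dx ∧ dy ∧ dz + (-w + 2*z) dy ∧ dz ∧ dw + (3*w) dx ∧ dz ∧ dw

For a 2-form omega = sum_{i<j} g_{ij} dx_i ∧ dx_j, the exterior derivative is
  d(omega) = sum_{i<j} d(g_{ij}) ∧ dx_i ∧ dx_j = sum_{i<j, k} (∂g_{ij}/∂x_k) dx_k ∧ dx_i ∧ dx_j.
Expand each term, using dx_k ∧ dx_i ∧ dx_j = sgn(permutation) dx_{(a)} ∧ dx_{(b)} ∧ dx_{(c)} with (a < b < c) sorted:
  d(2*w*z - 2*x^2) includes (∂/∂x)(2*w*z - 2*x^2) dx = (-4*x) dx, which multiplied by dy ∧ dz gives (-4*x) dx ∧ dy ∧ dz
  d(2*w*z - 2*x^2) includes (∂/∂w)(2*w*z - 2*x^2) dw = (2*z) dw, which multiplied by dy ∧ dz gives (2*z) dy ∧ dz ∧ dw
  d(3*w*x - w*y - 3*z^2) includes (∂/∂x)(3*w*x - w*y - 3*z^2) dx = (3*w) dx, which multiplied by dz ∧ dw gives (3*w) dx ∧ dz ∧ dw
  d(3*w*x - w*y - 3*z^2) includes (∂/∂y)(3*w*x - w*y - 3*z^2) dy = (-w) dy, which multiplied by dz ∧ dw gives (-w) dy ∧ dz ∧ dw
Collecting like 3-forms: d(omega) = (-4*x) dx ∧ dy ∧ dz + (-w + 2*z) dy ∧ dz ∧ dw + (3*w) dx ∧ dz ∧ dw.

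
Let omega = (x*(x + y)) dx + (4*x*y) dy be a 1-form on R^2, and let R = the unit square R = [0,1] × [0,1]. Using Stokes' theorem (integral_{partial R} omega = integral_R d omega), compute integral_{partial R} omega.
integral_(partial R) omega = 3/2

Stokes: integral_partial_R omega = integral_R d omega with d omega = (∂Q/∂x - ∂P/∂y) dx ∧ dy.
  ∂Q/∂x = 4*y
  ∂P/∂y = x
  integrand = ∂Q/∂x - ∂P/∂y = -x + 4*y.
Integrating over R: integral_0^1 integral_0^1 (-x + 4*y) dx dy = 3/2.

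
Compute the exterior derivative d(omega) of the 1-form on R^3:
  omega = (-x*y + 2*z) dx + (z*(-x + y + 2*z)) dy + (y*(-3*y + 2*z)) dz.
d(omega) = (x - z) dx ∧ dy + (-2) dx ∧ dz + (x - 7*y - 2*z) dy ∧ dz

For a 1-form omega = sum_i f_i dx_i, the exterior derivative is
  d(omega) = sum_{i < j} (∂f_j/∂x_i - ∂f_i/∂x_j) dx_i ∧ dx_j.
  coefficient of dx ∧ dy: ∂f_2/∂x - ∂f_1/∂y = ∂(z*(-x + y + 2*z))/∂x - ∂(-x*y + 2*z)/∂y = x - z
  coefficient of dx ∧ dz: ∂f_3/∂x - ∂f_1/∂z = ∂(y*(-3*y + 2*z))/∂x - ∂(-x*y + 2*z)/∂z = -2
  coefficient of dy ∧ dz: ∂f_3/∂y - ∂f_2/∂z = ∂(y*(-3*y + 2*z))/∂y - ∂(z*(-x + y + 2*z))/∂z = x - 7*y - 2*z
Assembling: d(omega) = (x - z) dx ∧ dy + (-2) dx ∧ dz + (x - 7*y - 2*z) dy ∧ dz.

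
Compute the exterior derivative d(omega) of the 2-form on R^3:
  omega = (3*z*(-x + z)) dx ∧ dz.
d(omega) = 0

For a 2-form omega = sum_{i<j} g_{ij} dx_i ∧ dx_j, the exterior derivative is
  d(omega) = sum_{i<j} d(g_{ij}) ∧ dx_i ∧ dx_j = sum_{i<j, k} (∂g_{ij}/∂x_k) dx_k ∧ dx_i ∧ dx_j.
Expand each term, using dx_k ∧ dx_i ∧ dx_j = sgn(permutation) dx_{(a)} ∧ dx_{(b)} ∧ dx_{(c)} with (a < b < c) sorted:

Collecting like 3-forms: d(omega) = 0.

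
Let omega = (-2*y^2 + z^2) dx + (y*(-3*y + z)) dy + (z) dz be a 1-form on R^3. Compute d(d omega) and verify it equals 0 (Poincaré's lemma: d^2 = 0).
d(d omega) = 0

Step 1: d omega = sum_{i<j} (∂f_j/∂x_i - ∂f_i/∂x_j) dx_i ∧ dx_j:
  coeff of dx ∧ dy: 4*y
  coeff of dx ∧ dz: -2*z
  coeff of dy ∧ dz: -y
Step 2: Apply d again to each 2-form coefficient. The only possible 3-form in R^3 is dx ∧ dy ∧ dz, with coefficient
  ∂(coeff of dy∧dz)/∂x - ∂(coeff of dx∧dz)/∂y + ∂(coeff of dx∧dy)/∂z
  = ∂/∂x (-y) - ∂/∂y (-2*z) + ∂/∂z (4*y).
Each of these terms simplifies to sums of mixed partials that cancel in pairs. The result is 0 (by equality of mixed partials for smooth functions — Schwarz / Clairaut).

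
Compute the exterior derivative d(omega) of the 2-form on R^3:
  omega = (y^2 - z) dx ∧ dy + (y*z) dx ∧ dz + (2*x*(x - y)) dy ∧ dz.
d(omega) = (4*x - 2*y - z - 1) dx ∧ dy ∧ dz

For a 2-form omega = sum_{i<j} g_{ij} dx_i ∧ dx_j, the exterior derivative is
  d(omega) = sum_{i<j} d(g_{ij}) ∧ dx_i ∧ dx_j = sum_{i<j, k} (∂g_{ij}/∂x_k) dx_k ∧ dx_i ∧ dx_j.
Expand each term, using dx_k ∧ dx_i ∧ dx_j = sgn(permutation) dx_{(a)} ∧ dx_{(b)} ∧ dx_{(c)} with (a < b < c) sorted:
  d(y^2 - z) includes (∂/∂z)(y^2 - z) dz = (-1) dz, which multiplied by dx ∧ dy gives (-1) dx ∧ dy ∧ dz
  d(y*z) includes (∂/∂y)(y*z) dy = (z) dy, which multiplied by dx ∧ dz gives (-z) dx ∧ dy ∧ dz
  d(2*x*(x - y)) includes (∂/∂x)(2*x*(x - y)) dx = (4*x - 2*y) dx, which multiplied by dy ∧ dz gives (4*x - 2*y) dx ∧ dy ∧ dz
Collecting like 3-forms: d(omega) = (4*x - 2*y - z - 1) dx ∧ dy ∧ dz.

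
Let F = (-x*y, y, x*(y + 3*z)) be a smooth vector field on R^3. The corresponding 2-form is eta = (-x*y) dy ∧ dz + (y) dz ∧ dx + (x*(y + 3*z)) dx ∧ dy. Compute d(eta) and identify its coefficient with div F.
d(eta) = (3*x - y + 1) dx ∧ dy ∧ dz; div F = 3*x - y + 1

For a 2-form in R^3 of the form above, applying d gives a 3-form with coefficient ∂P/∂x + ∂Q/∂y + ∂R/∂z:
  ∂P/∂x = -y
  ∂Q/∂y = 1
  ∂R/∂z = 3*x
Sum = 3*x - y + 1, which is exactly div F.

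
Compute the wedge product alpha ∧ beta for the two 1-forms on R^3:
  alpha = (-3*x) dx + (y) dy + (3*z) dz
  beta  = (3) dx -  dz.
alpha ∧ beta = (3*x - 9*z) dx ∧ dz + (-3*y) dx ∧ dy + (-y) dy ∧ dz

Distribute the wedge, using dx_i ∧ dx_j = -dx_j ∧ dx_i and dx_i ∧ dx_i = 0. For each pair (i, j) with i < j, the coefficient of dx_i ∧ dx_j in alpha ∧ beta is (alpha_i * beta_j - alpha_j * beta_i). Collecting: alpha ∧ beta = (3*x - 9*z) dx ∧ dz + (-3*y) dx ∧ dy + (-y) dy ∧ dz.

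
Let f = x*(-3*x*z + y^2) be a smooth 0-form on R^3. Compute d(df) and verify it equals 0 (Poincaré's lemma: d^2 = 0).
d(df) = 0

Step 1: df = sum_i (∂f/∂x_i) dx_i = (-6*x*z + y^2) dx + (2*x*y) dy + (-3*x^2) dz.
Step 2: Apply d again. Using the 1-form formula, the coefficient of dx ∧ dy in d(df) is ∂^2 f/∂x ∂y - ∂^2 f/∂y ∂x = (2*y) - (2*y) = 0 (equality of mixed partials for smooth f).
Similarly for dx ∧ dz and dy ∧ dz — all coefficients vanish. So d(df) = 0.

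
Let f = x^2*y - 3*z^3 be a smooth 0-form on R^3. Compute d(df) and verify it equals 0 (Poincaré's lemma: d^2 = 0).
d(df) = 0

Step 1: df = sum_i (∂f/∂x_i) dx_i = (2*x*y) dx + (x^2) dy + (-9*z^2) dz.
Step 2: Apply d again. Using the 1-form formula, the coefficient of dx ∧ dy in d(df) is ∂^2 f/∂x ∂y - ∂^2 f/∂y ∂x = (2*x) - (2*x) = 0 (equality of mixed partials for smooth f).
Similarly for dx ∧ dz and dy ∧ dz — all coefficients vanish. So d(df) = 0.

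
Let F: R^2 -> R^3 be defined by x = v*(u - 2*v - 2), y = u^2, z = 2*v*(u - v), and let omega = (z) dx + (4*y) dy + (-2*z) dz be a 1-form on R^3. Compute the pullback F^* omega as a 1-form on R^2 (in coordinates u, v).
F^* omega = (8*u^3 - 6*u*v^2 + 6*v^3) du + (2*v*(-3*u^2 + 7*u*v - 2*u - 4*v^2 + 2*v)) dv

Using F^*(f dg) = (f ∘ F) d(g ∘ F), substitute each coordinate x_i by F_i(u, v) in f_i, and replace dx_i by d F_i = (∂F_i/∂u) du + (∂F_i/∂v) dv.
  For the x component: f_1(F) = 2*v*(u - v); d F_1 = (v) du + (u - 4*v - 2) dv
  For the y component: f_2(F) = 4*u^2; d F_2 = (2*u) du + (0) dv
  For the z component: f_3(F) = 4*v*(-u + v); d F_3 = (2*v) du + (2*u - 4*v) dv
Combining and collecting du, dv coefficients:
  coeff of du: 8*u^3 - 6*u*v^2 + 6*v^3
  coeff of dv: 2*v*(-3*u^2 + 7*u*v - 2*u - 4*v^2 + 2*v)
F^* omega = (8*u^3 - 6*u*v^2 + 6*v^3) du + (2*v*(-3*u^2 + 7*u*v - 2*u - 4*v^2 + 2*v)) dv.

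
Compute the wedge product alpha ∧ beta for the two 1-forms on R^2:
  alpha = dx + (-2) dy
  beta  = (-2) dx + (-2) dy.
alpha ∧ beta = (-6) dx ∧ dy

Distribute the wedge, using dx_i ∧ dx_j = -dx_j ∧ dx_i and dx_i ∧ dx_i = 0. For each pair (i, j) with i < j, the coefficient of dx_i ∧ dx_j in alpha ∧ beta is (alpha_i * beta_j - alpha_j * beta_i). Collecting: alpha ∧ beta = (-6) dx ∧ dy.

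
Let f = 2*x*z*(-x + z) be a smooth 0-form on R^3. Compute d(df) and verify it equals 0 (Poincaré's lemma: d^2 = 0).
d(df) = 0

Step 1: df = sum_i (∂f/∂x_i) dx_i = (2*z*(-2*x + z)) dx + (0) dy + (2*x*(-x + 2*z)) dz.
Step 2: Apply d again. Using the 1-form formula, the coefficient of dx ∧ dy in d(df) is ∂^2 f/∂x ∂y - ∂^2 f/∂y ∂x = (0) - (0) = 0 (equality of mixed partials for smooth f).
Similarly for dx ∧ dz and dy ∧ dz — all coefficients vanish. So d(df) = 0.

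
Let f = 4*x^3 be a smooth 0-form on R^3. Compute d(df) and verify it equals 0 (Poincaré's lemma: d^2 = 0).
d(df) = 0

Step 1: df = sum_i (∂f/∂x_i) dx_i = (12*x^2) dx + (0) dy + (0) dz.
Step 2: Apply d again. Using the 1-form formula, the coefficient of dx ∧ dy in d(df) is ∂^2 f/∂x ∂y - ∂^2 f/∂y ∂x = (0) - (0) = 0 (equality of mixed partials for smooth f).
Similarly for dx ∧ dz and dy ∧ dz — all coefficients vanish. So d(df) = 0.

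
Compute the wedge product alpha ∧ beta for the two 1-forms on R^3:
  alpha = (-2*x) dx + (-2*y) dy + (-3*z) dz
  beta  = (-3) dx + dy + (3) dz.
alpha ∧ beta = (-2*x - 6*y) dx ∧ dy + (-6*x - 9*z) dx ∧ dz + (-6*y + 3*z) dy ∧ dz

Distribute the wedge, using dx_i ∧ dx_j = -dx_j ∧ dx_i and dx_i ∧ dx_i = 0. For each pair (i, j) with i < j, the coefficient of dx_i ∧ dx_j in alpha ∧ beta is (alpha_i * beta_j - alpha_j * beta_i). Collecting: alpha ∧ beta = (-2*x - 6*y) dx ∧ dy + (-6*x - 9*z) dx ∧ dz + (-6*y + 3*z) dy ∧ dz.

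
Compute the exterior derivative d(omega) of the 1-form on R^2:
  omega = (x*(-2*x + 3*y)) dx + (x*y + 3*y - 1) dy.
d(omega) = (-3*x + y) dx ∧ dy

For a 1-form omega = sum_i f_i dx_i, the exterior derivative is
  d(omega) = sum_{i < j} (∂f_j/∂x_i - ∂f_i/∂x_j) dx_i ∧ dx_j.
  coefficient of dx ∧ dy: ∂f_2/∂x - ∂f_1/∂y = ∂(x*y + 3*y - 1)/∂x - ∂(x*(-2*x + 3*y))/∂y = -3*x + y
Assembling: d(omega) = (-3*x + y) dx ∧ dy.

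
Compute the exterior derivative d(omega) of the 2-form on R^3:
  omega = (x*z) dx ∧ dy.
d(omega) = (x) dx ∧ dy ∧ dz

For a 2-form omega = sum_{i<j} g_{ij} dx_i ∧ dx_j, the exterior derivative is
  d(omega) = sum_{i<j} d(g_{ij}) ∧ dx_i ∧ dx_j = sum_{i<j, k} (∂g_{ij}/∂x_k) dx_k ∧ dx_i ∧ dx_j.
Expand each term, using dx_k ∧ dx_i ∧ dx_j = sgn(permutation) dx_{(a)} ∧ dx_{(b)} ∧ dx_{(c)} with (a < b < c) sorted:
  d(x*z) includes (∂/∂z)(x*z) dz = (x) dz, which multiplied by dx ∧ dy gives (x) dx ∧ dy ∧ dz
Collecting like 3-forms: d(omega) = (x) dx ∧ dy ∧ dz.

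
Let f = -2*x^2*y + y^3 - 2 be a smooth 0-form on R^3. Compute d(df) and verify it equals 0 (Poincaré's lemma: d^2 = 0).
d(df) = 0

Step 1: df = sum_i (∂f/∂x_i) dx_i = (-4*x*y) dx + (-2*x^2 + 3*y^2) dy + (0) dz.
Step 2: Apply d again. Using the 1-form formula, the coefficient of dx ∧ dy in d(df) is ∂^2 f/∂x ∂y - ∂^2 f/∂y ∂x = (-4*x) - (-4*x) = 0 (equality of mixed partials for smooth f).
Similarly for dx ∧ dz and dy ∧ dz — all coefficients vanish. So d(df) = 0.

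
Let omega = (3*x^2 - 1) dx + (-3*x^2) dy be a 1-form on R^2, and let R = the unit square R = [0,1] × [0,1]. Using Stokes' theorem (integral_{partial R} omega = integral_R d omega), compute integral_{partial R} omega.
integral_(partial R) omega = -3

Stokes: integral_partial_R omega = integral_R d omega with d omega = (∂Q/∂x - ∂P/∂y) dx ∧ dy.
  ∂Q/∂x = -6*x
  ∂P/∂y = 0
  integrand = ∂Q/∂x - ∂P/∂y = -6*x.
Integrating over R: integral_0^1 integral_0^1 (-6*x) dx dy = -3.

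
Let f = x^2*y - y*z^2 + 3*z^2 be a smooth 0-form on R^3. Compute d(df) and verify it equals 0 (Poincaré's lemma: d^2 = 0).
d(df) = 0

Step 1: df = sum_i (∂f/∂x_i) dx_i = (2*x*y) dx + (x^2 - z^2) dy + (2*z*(3 - y)) dz.
Step 2: Apply d again. Using the 1-form formula, the coefficient of dx ∧ dy in d(df) is ∂^2 f/∂x ∂y - ∂^2 f/∂y ∂x = (2*x) - (2*x) = 0 (equality of mixed partials for smooth f).
Similarly for dx ∧ dz and dy ∧ dz — all coefficients vanish. So d(df) = 0.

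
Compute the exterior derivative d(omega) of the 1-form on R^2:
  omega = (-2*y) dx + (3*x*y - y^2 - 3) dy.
d(omega) = (3*y + 2) dx ∧ dy

For a 1-form omega = sum_i f_i dx_i, the exterior derivative is
  d(omega) = sum_{i < j} (∂f_j/∂x_i - ∂f_i/∂x_j) dx_i ∧ dx_j.
  coefficient of dx ∧ dy: ∂f_2/∂x - ∂f_1/∂y = ∂(3*x*y - y^2 - 3)/∂x - ∂(-2*y)/∂y = 3*y + 2
Assembling: d(omega) = (3*y + 2) dx ∧ dy.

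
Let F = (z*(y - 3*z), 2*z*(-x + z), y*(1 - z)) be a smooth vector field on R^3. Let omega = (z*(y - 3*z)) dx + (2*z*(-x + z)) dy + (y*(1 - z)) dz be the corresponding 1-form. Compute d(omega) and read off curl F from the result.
d(omega) = (2*x - 5*z + 1) dy ∧ dz + (y - 6*z) dz ∧ dx + (-3*z) dx ∧ dy; curl F = (2*x - 5*z + 1, y - 6*z, -3*z)

d omega = sum_{i<j} (∂f_j/∂x_i - ∂f_i/∂x_j) dx_i ∧ dx_j. Under the identification (dy ∧ dz, dz ∧ dx, dx ∧ dy) ↔ (e_x, e_y, e_z), the coefficients are exactly the components of curl F. Compute:
  ∂R/∂y - ∂Q/∂z = (1 - z) - (-2*x + 4*z) = 2*x - 5*z + 1
  ∂P/∂z - ∂R/∂x = (y - 6*z) - (0) = y - 6*z
  ∂Q/∂x - ∂P/∂y = (-2*z) - (z) = -3*z.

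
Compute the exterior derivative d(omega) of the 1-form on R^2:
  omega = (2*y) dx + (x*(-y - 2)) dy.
d(omega) = (-y - 4) dx ∧ dy

For a 1-form omega = sum_i f_i dx_i, the exterior derivative is
  d(omega) = sum_{i < j} (∂f_j/∂x_i - ∂f_i/∂x_j) dx_i ∧ dx_j.
  coefficient of dx ∧ dy: ∂f_2/∂x - ∂f_1/∂y = ∂(x*(-y - 2))/∂x - ∂(2*y)/∂y = -y - 4
Assembling: d(omega) = (-y - 4) dx ∧ dy.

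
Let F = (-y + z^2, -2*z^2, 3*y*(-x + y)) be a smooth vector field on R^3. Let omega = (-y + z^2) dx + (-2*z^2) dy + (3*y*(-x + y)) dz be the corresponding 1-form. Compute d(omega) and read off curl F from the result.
d(omega) = (-3*x + 6*y + 4*z) dy ∧ dz + (3*y + 2*z) dz ∧ dx + (1) dx ∧ dy; curl F = (-3*x + 6*y + 4*z, 3*y + 2*z, 1)

d omega = sum_{i<j} (∂f_j/∂x_i - ∂f_i/∂x_j) dx_i ∧ dx_j. Under the identification (dy ∧ dz, dz ∧ dx, dx ∧ dy) ↔ (e_x, e_y, e_z), the coefficients are exactly the components of curl F. Compute:
  ∂R/∂y - ∂Q/∂z = (-3*x + 6*y) - (-4*z) = -3*x + 6*y + 4*z
  ∂P/∂z - ∂R/∂x = (2*z) - (-3*y) = 3*y + 2*z
  ∂Q/∂x - ∂P/∂y = (0) - (-1) = 1.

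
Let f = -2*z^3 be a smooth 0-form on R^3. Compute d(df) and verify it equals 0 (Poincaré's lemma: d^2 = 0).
d(df) = 0

Step 1: df = sum_i (∂f/∂x_i) dx_i = (0) dx + (0) dy + (-6*z^2) dz.
Step 2: Apply d again. Using the 1-form formula, the coefficient of dx ∧ dy in d(df) is ∂^2 f/∂x ∂y - ∂^2 f/∂y ∂x = (0) - (0) = 0 (equality of mixed partials for smooth f).
Similarly for dx ∧ dz and dy ∧ dz — all coefficients vanish. So d(df) = 0.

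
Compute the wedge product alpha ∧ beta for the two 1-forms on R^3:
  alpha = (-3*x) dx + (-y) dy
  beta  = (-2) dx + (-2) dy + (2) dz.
alpha ∧ beta = (6*x - 2*y) dx ∧ dy + (-6*x) dx ∧ dz + (-2*y) dy ∧ dz

Distribute the wedge, using dx_i ∧ dx_j = -dx_j ∧ dx_i and dx_i ∧ dx_i = 0. For each pair (i, j) with i < j, the coefficient of dx_i ∧ dx_j in alpha ∧ beta is (alpha_i * beta_j - alpha_j * beta_i). Collecting: alpha ∧ beta = (6*x - 2*y) dx ∧ dy + (-6*x) dx ∧ dz + (-2*y) dy ∧ dz.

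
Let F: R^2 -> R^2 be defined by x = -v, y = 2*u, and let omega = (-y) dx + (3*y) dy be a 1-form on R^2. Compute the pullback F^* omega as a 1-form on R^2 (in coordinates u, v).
F^* omega = (12*u) du + (2*u) dv

Using F^*(f dg) = (f ∘ F) d(g ∘ F), substitute each coordinate x_i by F_i(u, v) in f_i, and replace dx_i by d F_i = (∂F_i/∂u) du + (∂F_i/∂v) dv.
  For the x component: f_1(F) = -2*u; d F_1 = (0) du + (-1) dv
  For the y component: f_2(F) = 6*u; d F_2 = (2) du + (0) dv
Combining and collecting du, dv coefficients:
  coeff of du: 12*u
  coeff of dv: 2*u
F^* omega = (12*u) du + (2*u) dv.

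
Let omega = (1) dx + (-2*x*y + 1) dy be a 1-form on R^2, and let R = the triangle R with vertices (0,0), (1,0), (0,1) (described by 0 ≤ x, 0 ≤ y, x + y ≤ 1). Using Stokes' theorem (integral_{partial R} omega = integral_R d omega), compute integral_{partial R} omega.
integral_(partial R) omega = -1/3

Stokes: integral_partial_R omega = integral_R d omega with d omega = (∂Q/∂x - ∂P/∂y) dx ∧ dy.
  ∂Q/∂x = -2*y
  ∂P/∂y = 0
  integrand = ∂Q/∂x - ∂P/∂y = -2*y.
Integrating over R: integral_0^1 integral_0^{1-x} (-2*y) dy dx = -1/3.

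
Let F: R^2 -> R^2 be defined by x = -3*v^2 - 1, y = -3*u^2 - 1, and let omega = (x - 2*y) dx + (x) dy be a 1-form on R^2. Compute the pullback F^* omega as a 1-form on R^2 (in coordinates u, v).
F^* omega = (6*u*(3*v^2 + 1)) du + (6*v*(-6*u^2 + 3*v^2 - 1)) dv

Using F^*(f dg) = (f ∘ F) d(g ∘ F), substitute each coordinate x_i by F_i(u, v) in f_i, and replace dx_i by d F_i = (∂F_i/∂u) du + (∂F_i/∂v) dv.
  For the x component: f_1(F) = 6*u^2 - 3*v^2 + 1; d F_1 = (0) du + (-6*v) dv
  For the y component: f_2(F) = -3*v^2 - 1; d F_2 = (-6*u) du + (0) dv
Combining and collecting du, dv coefficients:
  coeff of du: 6*u*(3*v^2 + 1)
  coeff of dv: 6*v*(-6*u^2 + 3*v^2 - 1)
F^* omega = (6*u*(3*v^2 + 1)) du + (6*v*(-6*u^2 + 3*v^2 - 1)) dv.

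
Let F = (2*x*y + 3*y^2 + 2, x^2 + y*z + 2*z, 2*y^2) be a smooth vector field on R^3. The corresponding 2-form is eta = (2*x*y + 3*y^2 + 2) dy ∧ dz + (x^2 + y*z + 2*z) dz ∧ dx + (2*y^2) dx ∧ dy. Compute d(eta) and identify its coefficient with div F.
d(eta) = (2*y + z) dx ∧ dy ∧ dz; div F = 2*y + z

For a 2-form in R^3 of the form above, applying d gives a 3-form with coefficient ∂P/∂x + ∂Q/∂y + ∂R/∂z:
  ∂P/∂x = 2*y
  ∂Q/∂y = z
  ∂R/∂z = 0
Sum = 2*y + z, which is exactly div F.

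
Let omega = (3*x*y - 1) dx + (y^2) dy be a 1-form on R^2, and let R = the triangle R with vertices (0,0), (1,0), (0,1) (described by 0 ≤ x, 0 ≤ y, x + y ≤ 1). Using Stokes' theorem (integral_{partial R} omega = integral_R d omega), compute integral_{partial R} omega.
integral_(partial R) omega = -1/2

Stokes: integral_partial_R omega = integral_R d omega with d omega = (∂Q/∂x - ∂P/∂y) dx ∧ dy.
  ∂Q/∂x = 0
  ∂P/∂y = 3*x
  integrand = ∂Q/∂x - ∂P/∂y = -3*x.
Integrating over R: integral_0^1 integral_0^{1-x} (-3*x) dy dx = -1/2.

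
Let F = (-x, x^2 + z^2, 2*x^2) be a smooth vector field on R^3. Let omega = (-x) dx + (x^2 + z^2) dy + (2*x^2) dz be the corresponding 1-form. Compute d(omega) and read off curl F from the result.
d(omega) = (-2*z) dy ∧ dz + (-4*x) dz ∧ dx + (2*x) dx ∧ dy; curl F = (-2*z, -4*x, 2*x)

d omega = sum_{i<j} (∂f_j/∂x_i - ∂f_i/∂x_j) dx_i ∧ dx_j. Under the identification (dy ∧ dz, dz ∧ dx, dx ∧ dy) ↔ (e_x, e_y, e_z), the coefficients are exactly the components of curl F. Compute:
  ∂R/∂y - ∂Q/∂z = (0) - (2*z) = -2*z
  ∂P/∂z - ∂R/∂x = (0) - (4*x) = -4*x
  ∂Q/∂x - ∂P/∂y = (2*x) - (0) = 2*x.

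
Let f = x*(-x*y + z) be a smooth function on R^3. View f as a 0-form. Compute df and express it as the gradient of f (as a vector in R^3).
df = (-2*x*y + z) dx + (-x^2) dy + (x) dz; grad f = (-2*x*y + z, -x^2, x)

For a 0-form f, d f = (∂f/∂x) dx + (∂f/∂y) dy + (∂f/∂z) dz. The components of the vector representation are exactly the entries of grad f in Cartesian coordinates:
  ∂f/∂x = -2*x*y + z
  ∂f/∂y = -x^2
  ∂f/∂z = x.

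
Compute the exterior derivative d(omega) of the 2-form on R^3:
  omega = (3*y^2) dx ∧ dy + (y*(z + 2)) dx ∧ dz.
d(omega) = (-z - 2) dx ∧ dy ∧ dz

For a 2-form omega = sum_{i<j} g_{ij} dx_i ∧ dx_j, the exterior derivative is
  d(omega) = sum_{i<j} d(g_{ij}) ∧ dx_i ∧ dx_j = sum_{i<j, k} (∂g_{ij}/∂x_k) dx_k ∧ dx_i ∧ dx_j.
Expand each term, using dx_k ∧ dx_i ∧ dx_j = sgn(permutation) dx_{(a)} ∧ dx_{(b)} ∧ dx_{(c)} with (a < b < c) sorted:
  d(y*(z + 2)) includes (∂/∂y)(y*(z + 2)) dy = (z + 2) dy, which multiplied by dx ∧ dz gives (-z - 2) dx ∧ dy ∧ dz
Collecting like 3-forms: d(omega) = (-z - 2) dx ∧ dy ∧ dz.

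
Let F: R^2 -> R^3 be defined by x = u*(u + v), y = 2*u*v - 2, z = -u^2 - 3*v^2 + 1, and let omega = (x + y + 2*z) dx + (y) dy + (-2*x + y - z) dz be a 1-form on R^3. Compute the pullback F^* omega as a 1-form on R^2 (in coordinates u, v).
F^* omega = (5*u^2*v - 11*u*v^2 + 6*u - 6*v^3 - 4*v) du + (-u^3 + 13*u^2*v - 6*u*v^2 - 4*u - 18*v^3 + 18*v) dv

Using F^*(f dg) = (f ∘ F) d(g ∘ F), substitute each coordinate x_i by F_i(u, v) in f_i, and replace dx_i by d F_i = (∂F_i/∂u) du + (∂F_i/∂v) dv.
  For the x component: f_1(F) = -u^2 + 3*u*v - 6*v^2; d F_1 = (2*u + v) du + (u) dv
  For the y component: f_2(F) = 2*u*v - 2; d F_2 = (2*v) du + (2*u) dv
  For the z component: f_3(F) = -u^2 + 3*v^2 - 3; d F_3 = (-2*u) du + (-6*v) dv
Combining and collecting du, dv coefficients:
  coeff of du: 5*u^2*v - 11*u*v^2 + 6*u - 6*v^3 - 4*v
  coeff of dv: -u^3 + 13*u^2*v - 6*u*v^2 - 4*u - 18*v^3 + 18*v
F^* omega = (5*u^2*v - 11*u*v^2 + 6*u - 6*v^3 - 4*v) du + (-u^3 + 13*u^2*v - 6*u*v^2 - 4*u - 18*v^3 + 18*v) dv.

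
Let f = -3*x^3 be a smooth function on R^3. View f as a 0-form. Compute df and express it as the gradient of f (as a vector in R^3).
df = (-9*x^2) dx + (0) dy + (0) dz; grad f = (-9*x^2, 0, 0)

For a 0-form f, d f = (∂f/∂x) dx + (∂f/∂y) dy + (∂f/∂z) dz. The components of the vector representation are exactly the entries of grad f in Cartesian coordinates:
  ∂f/∂x = -9*x^2
  ∂f/∂y = 0
  ∂f/∂z = 0.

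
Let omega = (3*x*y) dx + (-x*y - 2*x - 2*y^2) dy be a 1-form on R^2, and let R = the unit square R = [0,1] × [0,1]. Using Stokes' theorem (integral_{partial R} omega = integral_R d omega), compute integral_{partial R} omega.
integral_(partial R) omega = -4

Stokes: integral_partial_R omega = integral_R d omega with d omega = (∂Q/∂x - ∂P/∂y) dx ∧ dy.
  ∂Q/∂x = -y - 2
  ∂P/∂y = 3*x
  integrand = ∂Q/∂x - ∂P/∂y = -3*x - y - 2.
Integrating over R: integral_0^1 integral_0^1 (-3*x - y - 2) dx dy = -4.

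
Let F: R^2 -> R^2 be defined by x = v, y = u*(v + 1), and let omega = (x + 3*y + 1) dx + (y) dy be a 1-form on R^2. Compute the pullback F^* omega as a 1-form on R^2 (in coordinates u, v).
F^* omega = (u*(v^2 + 2*v + 1)) du + (u^2*v + u^2 + 3*u*v + 3*u + v + 1) dv

Using F^*(f dg) = (f ∘ F) d(g ∘ F), substitute each coordinate x_i by F_i(u, v) in f_i, and replace dx_i by d F_i = (∂F_i/∂u) du + (∂F_i/∂v) dv.
  For the x component: f_1(F) = 3*u*v + 3*u + v + 1; d F_1 = (0) du + (1) dv
  For the y component: f_2(F) = u*(v + 1); d F_2 = (v + 1) du + (u) dv
Combining and collecting du, dv coefficients:
  coeff of du: u*(v^2 + 2*v + 1)
  coeff of dv: u^2*v + u^2 + 3*u*v + 3*u + v + 1
F^* omega = (u*(v^2 + 2*v + 1)) du + (u^2*v + u^2 + 3*u*v + 3*u + v + 1) dv.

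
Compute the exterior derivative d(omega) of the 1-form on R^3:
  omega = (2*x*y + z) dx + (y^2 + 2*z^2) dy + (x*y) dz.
d(omega) = (-2*x) dx ∧ dy + (y - 1) dx ∧ dz + (x - 4*z) dy ∧ dz

For a 1-form omega = sum_i f_i dx_i, the exterior derivative is
  d(omega) = sum_{i < j} (∂f_j/∂x_i - ∂f_i/∂x_j) dx_i ∧ dx_j.
  coefficient of dx ∧ dy: ∂f_2/∂x - ∂f_1/∂y = ∂(y^2 + 2*z^2)/∂x - ∂(2*x*y + z)/∂y = -2*x
  coefficient of dx ∧ dz: ∂f_3/∂x - ∂f_1/∂z = ∂(x*y)/∂x - ∂(2*x*y + z)/∂z = y - 1
  coefficient of dy ∧ dz: ∂f_3/∂y - ∂f_2/∂z = ∂(x*y)/∂y - ∂(y^2 + 2*z^2)/∂z = x - 4*z
Assembling: d(omega) = (-2*x) dx ∧ dy + (y - 1) dx ∧ dz + (x - 4*z) dy ∧ dz.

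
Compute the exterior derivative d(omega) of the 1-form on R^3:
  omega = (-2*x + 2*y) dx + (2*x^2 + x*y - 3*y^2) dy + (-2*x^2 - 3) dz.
d(omega) = (4*x + y - 2) dx ∧ dy + (-4*x) dx ∧ dz

For a 1-form omega = sum_i f_i dx_i, the exterior derivative is
  d(omega) = sum_{i < j} (∂f_j/∂x_i - ∂f_i/∂x_j) dx_i ∧ dx_j.
  coefficient of dx ∧ dy: ∂f_2/∂x - ∂f_1/∂y = ∂(2*x^2 + x*y - 3*y^2)/∂x - ∂(-2*x + 2*y)/∂y = 4*x + y - 2
  coefficient of dx ∧ dz: ∂f_3/∂x - ∂f_1/∂z = ∂(-2*x^2 - 3)/∂x - ∂(-2*x + 2*y)/∂z = -4*x
Assembling: d(omega) = (4*x + y - 2) dx ∧ dy + (-4*x) dx ∧ dz.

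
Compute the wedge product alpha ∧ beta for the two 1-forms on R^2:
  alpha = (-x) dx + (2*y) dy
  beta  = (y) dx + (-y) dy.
alpha ∧ beta = (y*(x - 2*y)) dx ∧ dy

Distribute the wedge, using dx_i ∧ dx_j = -dx_j ∧ dx_i and dx_i ∧ dx_i = 0. For each pair (i, j) with i < j, the coefficient of dx_i ∧ dx_j in alpha ∧ beta is (alpha_i * beta_j - alpha_j * beta_i). Collecting: alpha ∧ beta = (y*(x - 2*y)) dx ∧ dy.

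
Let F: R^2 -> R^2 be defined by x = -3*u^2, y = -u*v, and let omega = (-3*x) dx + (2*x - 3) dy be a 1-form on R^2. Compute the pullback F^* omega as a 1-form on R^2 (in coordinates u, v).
F^* omega = (-54*u^3 + 6*u^2*v + 3*v) du + (6*u^3 + 3*u) dv

Using F^*(f dg) = (f ∘ F) d(g ∘ F), substitute each coordinate x_i by F_i(u, v) in f_i, and replace dx_i by d F_i = (∂F_i/∂u) du + (∂F_i/∂v) dv.
  For the x component: f_1(F) = 9*u^2; d F_1 = (-6*u) du + (0) dv
  For the y component: f_2(F) = -6*u^2 - 3; d F_2 = (-v) du + (-u) dv
Combining and collecting du, dv coefficients:
  coeff of du: -54*u^3 + 6*u^2*v + 3*v
  coeff of dv: 6*u^3 + 3*u
F^* omega = (-54*u^3 + 6*u^2*v + 3*v) du + (6*u^3 + 3*u) dv.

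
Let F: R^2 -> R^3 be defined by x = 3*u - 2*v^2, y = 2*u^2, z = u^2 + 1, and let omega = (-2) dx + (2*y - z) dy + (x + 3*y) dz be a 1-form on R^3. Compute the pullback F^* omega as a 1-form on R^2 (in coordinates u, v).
F^* omega = (24*u^3 + 6*u^2 - 4*u*v^2 - 4*u - 6) du + (8*v) dv

Using F^*(f dg) = (f ∘ F) d(g ∘ F), substitute each coordinate x_i by F_i(u, v) in f_i, and replace dx_i by d F_i = (∂F_i/∂u) du + (∂F_i/∂v) dv.
  For the x component: f_1(F) = -2; d F_1 = (3) du + (-4*v) dv
  For the y component: f_2(F) = 3*u^2 - 1; d F_2 = (4*u) du + (0) dv
  For the z component: f_3(F) = 6*u^2 + 3*u - 2*v^2; d F_3 = (2*u) du + (0) dv
Combining and collecting du, dv coefficients:
  coeff of du: 24*u^3 + 6*u^2 - 4*u*v^2 - 4*u - 6
  coeff of dv: 8*v
F^* omega = (24*u^3 + 6*u^2 - 4*u*v^2 - 4*u - 6) du + (8*v) dv.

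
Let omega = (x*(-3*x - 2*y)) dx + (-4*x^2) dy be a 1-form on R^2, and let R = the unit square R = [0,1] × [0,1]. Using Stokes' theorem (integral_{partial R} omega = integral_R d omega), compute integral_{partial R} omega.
integral_(partial R) omega = -3

Stokes: integral_partial_R omega = integral_R d omega with d omega = (∂Q/∂x - ∂P/∂y) dx ∧ dy.
  ∂Q/∂x = -8*x
  ∂P/∂y = -2*x
  integrand = ∂Q/∂x - ∂P/∂y = -6*x.
Integrating over R: integral_0^1 integral_0^1 (-6*x) dx dy = -3.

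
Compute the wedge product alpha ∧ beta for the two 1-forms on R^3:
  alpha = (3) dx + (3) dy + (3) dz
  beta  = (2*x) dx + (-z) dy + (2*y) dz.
alpha ∧ beta = (-6*x - 3*z) dx ∧ dy + (-6*x + 6*y) dx ∧ dz + (6*y + 3*z) dy ∧ dz

Distribute the wedge, using dx_i ∧ dx_j = -dx_j ∧ dx_i and dx_i ∧ dx_i = 0. For each pair (i, j) with i < j, the coefficient of dx_i ∧ dx_j in alpha ∧ beta is (alpha_i * beta_j - alpha_j * beta_i). Collecting: alpha ∧ beta = (-6*x - 3*z) dx ∧ dy + (-6*x + 6*y) dx ∧ dz + (6*y + 3*z) dy ∧ dz.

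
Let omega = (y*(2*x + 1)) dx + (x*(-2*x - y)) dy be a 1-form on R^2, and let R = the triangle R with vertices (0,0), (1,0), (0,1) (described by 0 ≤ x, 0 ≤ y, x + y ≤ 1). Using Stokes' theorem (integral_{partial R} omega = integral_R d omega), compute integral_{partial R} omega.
integral_(partial R) omega = -5/3

Stokes: integral_partial_R omega = integral_R d omega with d omega = (∂Q/∂x - ∂P/∂y) dx ∧ dy.
  ∂Q/∂x = -4*x - y
  ∂P/∂y = 2*x + 1
  integrand = ∂Q/∂x - ∂P/∂y = -6*x - y - 1.
Integrating over R: integral_0^1 integral_0^{1-x} (-6*x - y - 1) dy dx = -5/3.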